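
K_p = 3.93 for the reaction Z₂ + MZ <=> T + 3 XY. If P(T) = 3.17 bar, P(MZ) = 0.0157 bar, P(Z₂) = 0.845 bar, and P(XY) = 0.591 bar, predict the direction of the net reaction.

Q_p = P(T)·P(XY)³ / (P(Z₂)·P(MZ)) = (3.17)·(0.591)³ / ((0.845)·(0.0157)) = 49.3
Q_p = 49.3 > K_p = 3.93, so the reverse reaction proceeds.

in the reverse direction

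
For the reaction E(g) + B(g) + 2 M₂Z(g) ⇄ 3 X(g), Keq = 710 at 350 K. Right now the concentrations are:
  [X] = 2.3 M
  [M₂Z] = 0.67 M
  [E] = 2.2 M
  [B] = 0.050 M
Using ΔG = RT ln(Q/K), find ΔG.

Q = [X]³ / ([E]·[B]·[M₂Z]²) = (2.3)³ / ((2.2)·(0.050)·(0.67)²) = 246
ΔG = RT ln(Q/Keq) = (8.314 J mol⁻¹ K⁻¹)(350 K) × ln(246/710)
   = (2.910 kJ/mol)(-1.060) = -3.08 kJ/mol
ΔG < 0, so the forward reaction is spontaneous (proceeds forward).

ΔG = -3.08 kJ/mol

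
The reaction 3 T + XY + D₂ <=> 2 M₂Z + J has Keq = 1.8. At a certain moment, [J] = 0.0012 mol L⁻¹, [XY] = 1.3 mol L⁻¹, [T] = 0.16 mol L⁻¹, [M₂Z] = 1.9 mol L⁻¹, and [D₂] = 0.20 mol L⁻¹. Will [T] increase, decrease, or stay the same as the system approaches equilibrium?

increase

Q = [M₂Z]²·[J] / ([T]³·[XY]·[D₂]) = (1.9)²·(0.0012) / ((0.16)³·(1.3)·(0.20)) = 4.1
Q = 4.1 > Keq = 1.8: net reverse reaction.
T is a reactant, so it increases.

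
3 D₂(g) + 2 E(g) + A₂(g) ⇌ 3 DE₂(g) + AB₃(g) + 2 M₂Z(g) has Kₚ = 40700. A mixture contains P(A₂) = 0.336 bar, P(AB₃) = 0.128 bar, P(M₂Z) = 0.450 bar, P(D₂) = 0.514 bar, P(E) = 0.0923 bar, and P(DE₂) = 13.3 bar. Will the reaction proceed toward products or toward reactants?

Qₚ = P(DE₂)³·P(AB₃)·P(M₂Z)² / (P(D₂)³·P(E)²·P(A₂)) = (13.3)³·(0.128)·(0.450)² / ((0.514)³·(0.0923)²·(0.336)) = 1.57×10⁵
Qₚ = 1.57×10⁵ > Kₚ = 40700, so the reverse reaction proceeds.

toward reactants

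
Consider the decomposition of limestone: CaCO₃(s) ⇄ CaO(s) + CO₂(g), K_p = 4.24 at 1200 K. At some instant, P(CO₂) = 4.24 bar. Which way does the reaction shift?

no net change (already at equilibrium)

(CaCO₃, CaO are pure solids — omitted from Q_p.)
Q_p = P(CO₂) = 4.24
Q_p = 4.24 = K_p, so the system is already at equilibrium.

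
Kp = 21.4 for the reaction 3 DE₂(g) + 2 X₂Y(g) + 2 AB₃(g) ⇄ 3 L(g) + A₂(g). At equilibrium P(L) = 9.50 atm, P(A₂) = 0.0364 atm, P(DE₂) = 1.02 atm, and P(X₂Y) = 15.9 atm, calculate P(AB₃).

P(AB₃) = 0.0737 atm

At equilibrium, Kp = P(L)³·P(A₂) / (P(DE₂)³·P(X₂Y)²·P(AB₃)²) = 21.4.
(9.50)³·(0.0364) / ((1.02)³·(15.9)²·(P(AB₃))²) = 21.4
P(AB₃)² = 0.00544 ⇒ P(AB₃) = 0.0737 atm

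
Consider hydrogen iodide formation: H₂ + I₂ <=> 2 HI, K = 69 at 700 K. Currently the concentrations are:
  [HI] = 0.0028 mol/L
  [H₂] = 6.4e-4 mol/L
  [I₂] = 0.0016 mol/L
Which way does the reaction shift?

toward products

Q = [HI]² / ([H₂]·[I₂]) = (0.0028)² / ((6.4e-4)·(0.0016)) = 7.7
Q = 7.7 < K = 69, so the forward reaction proceeds.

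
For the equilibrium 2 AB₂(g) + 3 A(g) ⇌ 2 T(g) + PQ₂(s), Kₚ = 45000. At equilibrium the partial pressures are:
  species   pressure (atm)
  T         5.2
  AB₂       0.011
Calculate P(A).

P(A) = 1.7 atm

(PQ₂ is a pure solid — omitted from Kₚ.)
At equilibrium, Kₚ = P(T)² / (P(AB₂)²·P(A)³) = 45000.
(5.2)² / ((0.011)²·(P(A))³) = 45000
P(A)³ = 4.97 ⇒ P(A) = 1.7 atm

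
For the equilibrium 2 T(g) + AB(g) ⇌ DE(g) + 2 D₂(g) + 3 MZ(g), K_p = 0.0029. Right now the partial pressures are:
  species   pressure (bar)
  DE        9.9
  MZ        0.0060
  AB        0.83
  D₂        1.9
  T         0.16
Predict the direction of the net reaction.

toward products

Q_p = P(DE)·P(D₂)²·P(MZ)³ / (P(T)²·P(AB)) = (9.9)·(1.9)²·(0.0060)³ / ((0.16)²·(0.83)) = 3.6×10⁻⁴
Q_p = 3.6×10⁻⁴ < K_p = 0.0029, so the forward reaction proceeds.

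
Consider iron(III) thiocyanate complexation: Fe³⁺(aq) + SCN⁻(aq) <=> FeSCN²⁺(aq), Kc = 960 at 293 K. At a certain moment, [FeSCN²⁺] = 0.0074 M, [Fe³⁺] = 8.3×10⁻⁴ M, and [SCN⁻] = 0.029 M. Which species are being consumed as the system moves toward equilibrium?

Qc = [FeSCN²⁺] / ([Fe³⁺]·[SCN⁻]) = (0.0074) / ((8.3×10⁻⁴)·(0.029)) = 310
Qc = 310 < Kc = 960: net forward reaction.

Fe³⁺, SCN⁻ (reactants)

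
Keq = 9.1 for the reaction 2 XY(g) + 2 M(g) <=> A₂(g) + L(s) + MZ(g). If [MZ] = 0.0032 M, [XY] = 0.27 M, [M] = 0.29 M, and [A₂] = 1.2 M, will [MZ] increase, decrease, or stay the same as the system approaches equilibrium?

increase

(L is a pure solid — omitted from Q.)
Q = [A₂]·[MZ] / ([XY]²·[M]²) = (1.2)·(0.0032) / ((0.27)²·(0.29)²) = 0.63
Q = 0.63 < Keq = 9.1: net forward reaction.
MZ is a product, so it increases.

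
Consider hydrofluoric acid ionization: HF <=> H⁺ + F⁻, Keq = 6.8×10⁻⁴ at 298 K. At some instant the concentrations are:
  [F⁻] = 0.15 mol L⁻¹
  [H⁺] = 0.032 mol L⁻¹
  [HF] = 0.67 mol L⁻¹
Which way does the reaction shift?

Q = [H⁺]·[F⁻] / [HF] = (0.032)·(0.15) / (0.67) = 0.0072
Q = 0.0072 > Keq = 6.8×10⁻⁴, so the reverse reaction proceeds.

toward reactants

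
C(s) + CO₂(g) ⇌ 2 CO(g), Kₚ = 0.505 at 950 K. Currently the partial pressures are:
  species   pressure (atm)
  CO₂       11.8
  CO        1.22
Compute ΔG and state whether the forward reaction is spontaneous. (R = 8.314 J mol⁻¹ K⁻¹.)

(C is a pure solid — omitted from Qₚ.)
Qₚ = P(CO)² / P(CO₂) = (1.22)² / (11.8) = 0.126
ΔG = RT ln(Qₚ/Kₚ) = (8.314 J mol⁻¹ K⁻¹)(950 K) × ln(0.126/0.505)
   = (7.898 kJ/mol)(-1.388) = -11.0 kJ/mol
ΔG < 0, so the forward reaction is spontaneous (proceeds forward).

ΔG = -11.0 kJ/mol; the forward reaction is spontaneous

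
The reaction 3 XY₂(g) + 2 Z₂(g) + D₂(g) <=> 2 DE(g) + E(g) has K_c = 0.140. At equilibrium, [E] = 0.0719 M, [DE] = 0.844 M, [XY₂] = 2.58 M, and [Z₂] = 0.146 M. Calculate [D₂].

[D₂] = 0.999 M

At equilibrium, K_c = [DE]²·[E] / ([XY₂]³·[Z₂]²·[D₂]) = 0.140.
(0.844)²·(0.0719) / ((2.58)³·(0.146)²·([D₂])) = 0.140
[D₂] = 0.999 M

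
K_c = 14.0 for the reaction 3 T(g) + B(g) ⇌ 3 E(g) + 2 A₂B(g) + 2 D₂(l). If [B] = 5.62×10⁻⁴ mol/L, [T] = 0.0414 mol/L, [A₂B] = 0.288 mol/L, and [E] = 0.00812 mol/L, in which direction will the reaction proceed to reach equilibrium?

forward (toward products)

(D₂ is a pure liquid — omitted from Q_c.)
Q_c = [E]³·[A₂B]² / ([T]³·[B]) = (0.00812)³·(0.288)² / ((0.0414)³·(5.62×10⁻⁴)) = 1.11
Q_c = 1.11 < K_c = 14.0, so the forward reaction proceeds.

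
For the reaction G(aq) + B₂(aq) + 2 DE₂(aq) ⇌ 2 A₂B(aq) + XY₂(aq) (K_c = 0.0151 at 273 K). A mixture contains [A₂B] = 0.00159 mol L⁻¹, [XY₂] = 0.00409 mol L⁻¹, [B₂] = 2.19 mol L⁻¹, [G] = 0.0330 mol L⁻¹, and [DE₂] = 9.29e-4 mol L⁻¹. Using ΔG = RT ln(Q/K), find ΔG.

Q_c = [A₂B]²·[XY₂] / ([G]·[B₂]·[DE₂]²) = (0.00159)²·(0.00409) / ((0.0330)·(2.19)·(9.29e-4)²) = 0.166
ΔG = RT ln(Q_c/K_c) = (8.314 J mol⁻¹ K⁻¹)(273 K) × ln(0.166/0.0151)
   = (2.270 kJ/mol)(2.397) = 5.44 kJ/mol
ΔG > 0, so the forward reaction is non-spontaneous (proceeds in reverse).

ΔG = 5.44 kJ/mol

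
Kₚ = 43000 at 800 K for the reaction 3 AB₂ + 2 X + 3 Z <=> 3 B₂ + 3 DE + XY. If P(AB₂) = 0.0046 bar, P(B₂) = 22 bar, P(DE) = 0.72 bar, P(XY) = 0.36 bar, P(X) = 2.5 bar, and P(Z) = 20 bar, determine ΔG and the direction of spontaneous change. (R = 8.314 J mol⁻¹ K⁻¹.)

ΔG = 12.8 kJ/mol; the forward reaction is non-spontaneous

Qₚ = P(B₂)³·P(DE)³·P(XY) / (P(AB₂)³·P(X)²·P(Z)³) = (22)³·(0.72)³·(0.36) / ((0.0046)³·(2.5)²·(20)³) = 2.94×10⁵
ΔG = RT ln(Qₚ/Kₚ) = (8.314 J mol⁻¹ K⁻¹)(800 K) × ln(2.94×10⁵/43000)
   = (6.651 kJ/mol)(1.922) = 12.8 kJ/mol
ΔG > 0, so the forward reaction is non-spontaneous (proceeds in reverse).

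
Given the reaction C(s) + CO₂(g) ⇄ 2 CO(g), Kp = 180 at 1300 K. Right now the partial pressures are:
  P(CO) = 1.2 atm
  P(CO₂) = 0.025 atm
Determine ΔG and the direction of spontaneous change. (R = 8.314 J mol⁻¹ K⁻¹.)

ΔG = -12.3 kJ/mol; the forward reaction is spontaneous

(C is a pure solid — omitted from Qp.)
Qp = P(CO)² / P(CO₂) = (1.2)² / (0.025) = 57.6
ΔG = RT ln(Qp/Kp) = (8.314 J mol⁻¹ K⁻¹)(1300 K) × ln(57.6/180)
   = (10.81 kJ/mol)(-1.139) = -12.3 kJ/mol
ΔG < 0, so the forward reaction is spontaneous (proceeds forward).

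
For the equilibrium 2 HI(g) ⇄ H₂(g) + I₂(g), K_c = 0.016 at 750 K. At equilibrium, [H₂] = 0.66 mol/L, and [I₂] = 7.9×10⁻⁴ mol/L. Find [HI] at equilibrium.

[HI] = 0.18 mol/L

At equilibrium, K_c = [H₂]·[I₂] / [HI]² = 0.016.
(0.66)·(7.9×10⁻⁴) / ([HI])² = 0.016
[HI]² = 0.0326 ⇒ [HI] = 0.18 mol/L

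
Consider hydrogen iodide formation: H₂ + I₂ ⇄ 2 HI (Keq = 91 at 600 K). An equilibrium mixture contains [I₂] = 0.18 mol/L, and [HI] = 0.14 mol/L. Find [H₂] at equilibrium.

At equilibrium, Keq = [HI]² / ([H₂]·[I₂]) = 91.
(0.14)² / (([H₂])·(0.18)) = 91
[H₂] = 0.00120 = 0.0012 mol/L

[H₂] = 0.0012 mol/L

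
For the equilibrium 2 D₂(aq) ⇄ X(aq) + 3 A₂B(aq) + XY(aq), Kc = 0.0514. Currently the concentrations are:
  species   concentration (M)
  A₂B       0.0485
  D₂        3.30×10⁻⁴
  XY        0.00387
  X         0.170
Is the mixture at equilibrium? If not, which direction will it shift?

no; Q > K, reaction proceeds in reverse

Qc = [X]·[A₂B]³·[XY] / [D₂]² = (0.170)·(0.0485)³·(0.00387) / (3.30×10⁻⁴)² = 0.689
Qc = 0.689 > Kc = 0.0514: net reverse reaction.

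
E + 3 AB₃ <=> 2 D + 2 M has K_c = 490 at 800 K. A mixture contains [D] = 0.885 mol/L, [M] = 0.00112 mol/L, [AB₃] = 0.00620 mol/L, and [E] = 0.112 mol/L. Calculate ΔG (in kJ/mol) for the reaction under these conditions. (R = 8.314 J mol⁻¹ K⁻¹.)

ΔG = -17.2 kJ/mol

Q_c = [D]²·[M]² / ([E]·[AB₃]³) = (0.885)²·(0.00112)² / ((0.112)·(0.00620)³) = 36.8
ΔG = RT ln(Q_c/K_c) = (8.314 J mol⁻¹ K⁻¹)(800 K) × ln(36.8/490)
   = (6.651 kJ/mol)(-2.589) = -17.2 kJ/mol
ΔG < 0, so the forward reaction is spontaneous (proceeds forward).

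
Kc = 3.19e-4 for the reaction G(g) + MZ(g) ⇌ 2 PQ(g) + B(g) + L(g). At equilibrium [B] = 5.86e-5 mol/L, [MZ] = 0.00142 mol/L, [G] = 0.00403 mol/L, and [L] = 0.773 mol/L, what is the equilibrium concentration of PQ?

[PQ] = 0.00635 mol/L

At equilibrium, Kc = [PQ]²·[B]·[L] / ([G]·[MZ]) = 3.19e-4.
([PQ])²·(5.86e-5)·(0.773) / ((0.00403)·(0.00142)) = 3.19e-4
[PQ]² = 4.03e-5 ⇒ [PQ] = 0.00635 mol/L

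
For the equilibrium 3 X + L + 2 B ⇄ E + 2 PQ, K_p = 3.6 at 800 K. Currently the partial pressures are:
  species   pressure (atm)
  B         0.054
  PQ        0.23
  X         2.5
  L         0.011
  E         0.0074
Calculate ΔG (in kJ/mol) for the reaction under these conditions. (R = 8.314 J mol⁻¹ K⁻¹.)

ΔG = -10.2 kJ/mol

Q_p = P(E)·P(PQ)² / (P(X)³·P(L)·P(B)²) = (0.0074)·(0.23)² / ((2.5)³·(0.011)·(0.054)²) = 0.781
ΔG = RT ln(Q_p/K_p) = (8.314 J mol⁻¹ K⁻¹)(800 K) × ln(0.781/3.6)
   = (6.651 kJ/mol)(-1.528) = -10.2 kJ/mol
ΔG < 0, so the forward reaction is spontaneous (proceeds forward).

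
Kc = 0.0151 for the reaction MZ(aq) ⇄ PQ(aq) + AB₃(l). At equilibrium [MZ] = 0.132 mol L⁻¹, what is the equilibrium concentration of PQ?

[PQ] = 0.00199 mol L⁻¹

(AB₃ is a pure liquid — omitted from Kc.)
At equilibrium, Kc = [PQ] / [MZ] = 0.0151.
([PQ]) / (0.132) = 0.0151
[PQ] = 0.00199 mol L⁻¹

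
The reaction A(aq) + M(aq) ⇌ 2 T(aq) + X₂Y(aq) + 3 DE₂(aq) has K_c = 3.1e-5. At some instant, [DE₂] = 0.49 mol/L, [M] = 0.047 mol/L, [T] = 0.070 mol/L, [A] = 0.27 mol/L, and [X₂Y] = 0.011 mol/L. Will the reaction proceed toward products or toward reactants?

Q_c = [T]²·[X₂Y]·[DE₂]³ / ([A]·[M]) = (0.070)²·(0.011)·(0.49)³ / ((0.27)·(0.047)) = 5.0e-4
Q_c = 5.0e-4 > K_c = 3.1e-5, so the reverse reaction proceeds.

toward reactants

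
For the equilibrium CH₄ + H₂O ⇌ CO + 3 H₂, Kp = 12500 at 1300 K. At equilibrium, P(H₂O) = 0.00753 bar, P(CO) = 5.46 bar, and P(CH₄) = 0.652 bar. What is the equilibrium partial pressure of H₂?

P(H₂) = 2.24 bar

At equilibrium, Kp = P(CO)·P(H₂)³ / (P(CH₄)·P(H₂O)) = 12500.
(5.46)·(P(H₂))³ / ((0.652)·(0.00753)) = 12500
P(H₂)³ = 11.2 ⇒ P(H₂) = 2.24 bar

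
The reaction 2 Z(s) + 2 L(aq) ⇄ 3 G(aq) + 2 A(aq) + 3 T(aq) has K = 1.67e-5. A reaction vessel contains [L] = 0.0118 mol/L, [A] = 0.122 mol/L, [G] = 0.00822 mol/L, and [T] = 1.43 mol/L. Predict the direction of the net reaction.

(Z is a pure solid — omitted from Q.)
Q = [G]³·[A]²·[T]³ / [L]² = (0.00822)³·(0.122)²·(1.43)³ / (0.0118)² = 1.74e-4
Q = 1.74e-4 > K = 1.67e-5, so the reverse reaction proceeds.

toward reactants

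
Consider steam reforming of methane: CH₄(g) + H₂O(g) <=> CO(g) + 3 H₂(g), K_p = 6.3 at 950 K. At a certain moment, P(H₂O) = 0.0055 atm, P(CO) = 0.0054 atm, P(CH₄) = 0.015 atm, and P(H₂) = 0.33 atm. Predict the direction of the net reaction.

to the right

Q_p = P(CO)·P(H₂)³ / (P(CH₄)·P(H₂O)) = (0.0054)·(0.33)³ / ((0.015)·(0.0055)) = 2.4
Q_p = 2.4 < K_p = 6.3, so the forward reaction proceeds.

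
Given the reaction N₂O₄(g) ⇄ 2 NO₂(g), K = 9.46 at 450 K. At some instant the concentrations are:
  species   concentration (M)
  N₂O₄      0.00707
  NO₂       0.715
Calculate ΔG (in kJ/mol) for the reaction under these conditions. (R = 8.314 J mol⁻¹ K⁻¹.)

Q = [NO₂]² / [N₂O₄] = (0.715)² / (0.00707) = 72.3
ΔG = RT ln(Q/K) = (8.314 J mol⁻¹ K⁻¹)(450 K) × ln(72.3/9.46)
   = (3.741 kJ/mol)(2.034) = 7.61 kJ/mol
ΔG > 0, so the forward reaction is non-spontaneous (proceeds in reverse).

ΔG = 7.61 kJ/mol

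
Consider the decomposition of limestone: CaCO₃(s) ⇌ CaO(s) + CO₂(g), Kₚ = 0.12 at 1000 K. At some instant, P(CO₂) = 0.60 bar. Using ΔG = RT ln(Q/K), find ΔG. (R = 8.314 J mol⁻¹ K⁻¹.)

ΔG = 13.4 kJ/mol

(CaCO₃, CaO are pure solids — omitted from Qₚ.)
Qₚ = P(CO₂) = 0.600
ΔG = RT ln(Qₚ/Kₚ) = (8.314 J mol⁻¹ K⁻¹)(1000 K) × ln(0.600/0.12)
   = (8.314 kJ/mol)(1.609) = 13.4 kJ/mol
ΔG > 0, so the forward reaction is non-spontaneous (proceeds in reverse).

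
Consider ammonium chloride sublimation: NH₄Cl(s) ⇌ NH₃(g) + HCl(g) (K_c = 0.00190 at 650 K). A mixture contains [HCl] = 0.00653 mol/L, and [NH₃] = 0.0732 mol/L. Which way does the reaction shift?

(NH₄Cl is a pure solid — omitted from Q_c.)
Q_c = [NH₃]·[HCl] = (0.0732)·(0.00653) = 4.78×10⁻⁴
Q_c = 4.78×10⁻⁴ < K_c = 0.00190, so the forward reaction proceeds.

to the right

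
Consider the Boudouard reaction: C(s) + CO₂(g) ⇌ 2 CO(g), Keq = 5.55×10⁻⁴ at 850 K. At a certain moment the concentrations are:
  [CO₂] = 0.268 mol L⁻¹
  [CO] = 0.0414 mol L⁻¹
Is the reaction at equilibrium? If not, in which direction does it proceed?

(C is a pure solid — omitted from Q.)
Q = [CO]² / [CO₂] = (0.0414)² / (0.268) = 0.00640
Q = 0.00640 > Keq = 5.55×10⁻⁴, so the reverse reaction proceeds.

toward reactants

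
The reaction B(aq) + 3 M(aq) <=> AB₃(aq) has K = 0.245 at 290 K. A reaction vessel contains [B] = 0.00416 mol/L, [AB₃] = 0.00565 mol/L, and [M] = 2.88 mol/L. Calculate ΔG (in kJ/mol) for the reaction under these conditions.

ΔG = -3.52 kJ/mol

Q = [AB₃] / ([B]·[M]³) = (0.00565) / ((0.00416)·(2.88)³) = 0.0569
ΔG = RT ln(Q/K) = (8.314 J mol⁻¹ K⁻¹)(290 K) × ln(0.0569/0.245)
   = (2.411 kJ/mol)(-1.460) = -3.52 kJ/mol
ΔG < 0, so the forward reaction is spontaneous (proceeds forward).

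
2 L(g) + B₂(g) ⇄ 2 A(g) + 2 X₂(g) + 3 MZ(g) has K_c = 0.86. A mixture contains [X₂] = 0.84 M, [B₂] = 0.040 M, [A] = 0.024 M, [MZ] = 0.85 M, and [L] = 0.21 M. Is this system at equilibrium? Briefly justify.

Q_c = [A]²·[X₂]²·[MZ]³ / ([L]²·[B₂]) = (0.024)²·(0.84)²·(0.85)³ / ((0.21)²·(0.040)) = 0.14
Q_c = 0.14 < K_c = 0.86: net forward reaction.

no; Q < K, reaction proceeds forward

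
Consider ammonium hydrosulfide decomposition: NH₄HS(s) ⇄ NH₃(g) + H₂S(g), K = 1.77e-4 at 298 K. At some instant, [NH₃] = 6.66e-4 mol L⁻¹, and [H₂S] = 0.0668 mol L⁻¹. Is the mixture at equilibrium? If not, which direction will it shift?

no; Q < K, reaction proceeds forward

(NH₄HS is a pure solid — omitted from Q.)
Q = [NH₃]·[H₂S] = (6.66e-4)·(0.0668) = 4.45e-5
Q = 4.45e-5 < K = 1.77e-4: net forward reaction.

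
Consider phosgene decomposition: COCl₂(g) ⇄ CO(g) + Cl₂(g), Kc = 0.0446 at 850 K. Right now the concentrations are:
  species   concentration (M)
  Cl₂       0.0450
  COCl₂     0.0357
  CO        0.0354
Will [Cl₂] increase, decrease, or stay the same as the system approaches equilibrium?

Qc = [CO]·[Cl₂] / [COCl₂] = (0.0354)·(0.0450) / (0.0357) = 0.0446
Qc = 0.0446 = Kc; the system is at equilibrium.

stay the same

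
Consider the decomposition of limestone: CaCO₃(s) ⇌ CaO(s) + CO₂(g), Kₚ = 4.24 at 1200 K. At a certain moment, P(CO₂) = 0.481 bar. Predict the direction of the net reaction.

in the forward direction

(CaCO₃, CaO are pure solids — omitted from Qₚ.)
Qₚ = P(CO₂) = 0.481
Qₚ = 0.481 < Kₚ = 4.24, so the forward reaction proceeds.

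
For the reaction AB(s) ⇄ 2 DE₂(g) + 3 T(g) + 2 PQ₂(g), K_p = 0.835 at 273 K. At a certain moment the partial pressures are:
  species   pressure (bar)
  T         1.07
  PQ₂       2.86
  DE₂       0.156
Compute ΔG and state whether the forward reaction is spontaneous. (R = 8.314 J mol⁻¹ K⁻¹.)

ΔG = -2.79 kJ/mol; the forward reaction is spontaneous

(AB is a pure solid — omitted from Q_p.)
Q_p = P(DE₂)²·P(T)³·P(PQ₂)² = (0.156)²·(1.07)³·(2.86)² = 0.244
ΔG = RT ln(Q_p/K_p) = (8.314 J mol⁻¹ K⁻¹)(273 K) × ln(0.244/0.835)
   = (2.270 kJ/mol)(-1.230) = -2.79 kJ/mol
ΔG < 0, so the forward reaction is spontaneous (proceeds forward).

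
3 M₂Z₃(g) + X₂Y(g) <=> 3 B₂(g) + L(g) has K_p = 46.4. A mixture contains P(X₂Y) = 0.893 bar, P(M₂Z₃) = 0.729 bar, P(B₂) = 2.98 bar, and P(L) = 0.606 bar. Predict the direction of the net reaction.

Q_p = P(B₂)³·P(L) / (P(M₂Z₃)³·P(X₂Y)) = (2.98)³·(0.606) / ((0.729)³·(0.893)) = 46.4
Q_p = 46.4 = K_p, so the system is already at equilibrium.

no net change (already at equilibrium)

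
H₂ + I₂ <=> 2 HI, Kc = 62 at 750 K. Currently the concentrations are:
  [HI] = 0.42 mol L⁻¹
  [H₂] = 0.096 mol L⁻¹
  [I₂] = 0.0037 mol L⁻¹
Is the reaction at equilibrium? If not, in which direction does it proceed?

Qc = [HI]² / ([H₂]·[I₂]) = (0.42)² / ((0.096)·(0.0037)) = 500
Qc = 500 > Kc = 62, so the reverse reaction proceeds.

toward reactants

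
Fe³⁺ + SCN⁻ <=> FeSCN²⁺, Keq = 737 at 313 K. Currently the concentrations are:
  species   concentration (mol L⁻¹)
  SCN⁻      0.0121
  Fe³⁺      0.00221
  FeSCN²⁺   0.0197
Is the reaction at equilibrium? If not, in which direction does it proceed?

Q = [FeSCN²⁺] / ([Fe³⁺]·[SCN⁻]) = (0.0197) / ((0.00221)·(0.0121)) = 737
Q = 737 = Keq, so the system is already at equilibrium.

neither direction; the system is at equilibrium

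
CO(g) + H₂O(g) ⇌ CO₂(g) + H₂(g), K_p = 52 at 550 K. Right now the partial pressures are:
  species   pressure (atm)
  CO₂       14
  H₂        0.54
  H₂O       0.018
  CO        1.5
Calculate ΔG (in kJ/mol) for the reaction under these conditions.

Q_p = P(CO₂)·P(H₂) / (P(CO)·P(H₂O)) = (14)·(0.54) / ((1.5)·(0.018)) = 280
ΔG = RT ln(Q_p/K_p) = (8.314 J mol⁻¹ K⁻¹)(550 K) × ln(280/52)
   = (4.573 kJ/mol)(1.684) = 7.70 kJ/mol
ΔG > 0, so the forward reaction is non-spontaneous (proceeds in reverse).

ΔG = 7.70 kJ/mol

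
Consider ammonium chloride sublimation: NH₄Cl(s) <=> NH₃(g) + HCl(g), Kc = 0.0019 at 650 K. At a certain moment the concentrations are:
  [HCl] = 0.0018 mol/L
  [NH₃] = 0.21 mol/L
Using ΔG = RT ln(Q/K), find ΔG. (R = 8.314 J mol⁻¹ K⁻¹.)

(NH₄Cl is a pure solid — omitted from Qc.)
Qc = [NH₃]·[HCl] = (0.21)·(0.0018) = 3.78×10⁻⁴
ΔG = RT ln(Qc/Kc) = (8.314 J mol⁻¹ K⁻¹)(650 K) × ln(3.78×10⁻⁴/0.0019)
   = (5.404 kJ/mol)(-1.615) = -8.73 kJ/mol
ΔG < 0, so the forward reaction is spontaneous (proceeds forward).

ΔG = -8.73 kJ/mol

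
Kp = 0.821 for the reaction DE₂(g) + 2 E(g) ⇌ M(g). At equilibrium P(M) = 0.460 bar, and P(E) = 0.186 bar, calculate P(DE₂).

At equilibrium, Kp = P(M) / (P(DE₂)·P(E)²) = 0.821.
(0.460) / ((P(DE₂))·(0.186)²) = 0.821
P(DE₂) = 16.2 bar

P(DE₂) = 16.2 bar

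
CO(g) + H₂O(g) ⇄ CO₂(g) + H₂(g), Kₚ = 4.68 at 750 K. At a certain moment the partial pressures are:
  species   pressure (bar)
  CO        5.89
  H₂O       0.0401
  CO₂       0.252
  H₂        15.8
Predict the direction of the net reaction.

Qₚ = P(CO₂)·P(H₂) / (P(CO)·P(H₂O)) = (0.252)·(15.8) / ((5.89)·(0.0401)) = 16.9
Qₚ = 16.9 > Kₚ = 4.68, so the reverse reaction proceeds.

in the reverse direction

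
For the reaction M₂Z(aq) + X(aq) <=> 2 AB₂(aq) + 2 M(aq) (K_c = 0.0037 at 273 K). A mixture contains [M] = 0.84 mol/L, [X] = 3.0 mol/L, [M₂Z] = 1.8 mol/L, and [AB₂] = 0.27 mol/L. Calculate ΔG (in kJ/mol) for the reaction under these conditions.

ΔG = 2.15 kJ/mol

Q_c = [AB₂]²·[M]² / ([M₂Z]·[X]) = (0.27)²·(0.84)² / ((1.8)·(3.0)) = 0.00953
ΔG = RT ln(Q_c/K_c) = (8.314 J mol⁻¹ K⁻¹)(273 K) × ln(0.00953/0.0037)
   = (2.270 kJ/mol)(0.9461) = 2.15 kJ/mol
ΔG > 0, so the forward reaction is non-spontaneous (proceeds in reverse).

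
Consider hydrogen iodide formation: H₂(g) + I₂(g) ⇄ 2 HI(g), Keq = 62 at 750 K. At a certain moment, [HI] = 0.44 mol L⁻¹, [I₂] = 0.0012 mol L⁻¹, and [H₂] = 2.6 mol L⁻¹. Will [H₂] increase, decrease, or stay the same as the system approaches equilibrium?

Q = [HI]² / ([H₂]·[I₂]) = (0.44)² / ((2.6)·(0.0012)) = 62
Q = 62 = Keq; the system is at equilibrium.

stay the same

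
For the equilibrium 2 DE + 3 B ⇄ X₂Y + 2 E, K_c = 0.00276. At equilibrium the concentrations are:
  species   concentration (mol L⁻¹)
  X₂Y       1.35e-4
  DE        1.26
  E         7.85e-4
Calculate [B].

At equilibrium, K_c = [X₂Y]·[E]² / ([DE]²·[B]³) = 0.00276.
(1.35e-4)·(7.85e-4)² / ((1.26)²·([B])³) = 0.00276
[B]³ = 1.90e-8 ⇒ [B] = 0.00267 mol L⁻¹

[B] = 0.00267 mol L⁻¹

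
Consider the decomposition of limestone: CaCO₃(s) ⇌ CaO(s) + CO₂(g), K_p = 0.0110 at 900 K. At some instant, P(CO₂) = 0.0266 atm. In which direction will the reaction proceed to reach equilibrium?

to the left

(CaCO₃, CaO are pure solids — omitted from Q_p.)
Q_p = P(CO₂) = 0.0266
Q_p = 0.0266 > K_p = 0.0110, so the reverse reaction proceeds.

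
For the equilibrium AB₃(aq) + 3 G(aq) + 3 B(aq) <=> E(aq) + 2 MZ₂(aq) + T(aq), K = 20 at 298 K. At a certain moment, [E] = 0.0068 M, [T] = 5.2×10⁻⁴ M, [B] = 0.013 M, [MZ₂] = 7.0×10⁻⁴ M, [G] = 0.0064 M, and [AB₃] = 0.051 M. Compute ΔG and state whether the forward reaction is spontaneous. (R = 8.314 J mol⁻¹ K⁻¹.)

ΔG = 2.68 kJ/mol; the forward reaction is non-spontaneous

Q = [E]·[MZ₂]²·[T] / ([AB₃]·[G]³·[B]³) = (0.0068)·(7.0×10⁻⁴)²·(5.2×10⁻⁴) / ((0.051)·(0.0064)³·(0.013)³) = 59.0
ΔG = RT ln(Q/K) = (8.314 J mol⁻¹ K⁻¹)(298 K) × ln(59.0/20)
   = (2.478 kJ/mol)(1.082) = 2.68 kJ/mol
ΔG > 0, so the forward reaction is non-spontaneous (proceeds in reverse).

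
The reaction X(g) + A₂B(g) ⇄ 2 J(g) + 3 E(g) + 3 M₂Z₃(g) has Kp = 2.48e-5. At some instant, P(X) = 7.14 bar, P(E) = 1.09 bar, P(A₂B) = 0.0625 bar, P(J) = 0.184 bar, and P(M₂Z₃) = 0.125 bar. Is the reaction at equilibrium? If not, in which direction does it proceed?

Qp = P(J)²·P(E)³·P(M₂Z₃)³ / (P(X)·P(A₂B)) = (0.184)²·(1.09)³·(0.125)³ / ((7.14)·(0.0625)) = 1.92e-4
Qp = 1.92e-4 > Kp = 2.48e-5, so the reverse reaction proceeds.

in the reverse direction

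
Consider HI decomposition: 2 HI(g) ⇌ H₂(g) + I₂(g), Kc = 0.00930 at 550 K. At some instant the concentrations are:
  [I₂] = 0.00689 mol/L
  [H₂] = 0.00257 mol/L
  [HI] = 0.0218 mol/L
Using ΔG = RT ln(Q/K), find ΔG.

Qc = [H₂]·[I₂] / [HI]² = (0.00257)·(0.00689) / (0.0218)² = 0.0373
ΔG = RT ln(Qc/Kc) = (8.314 J mol⁻¹ K⁻¹)(550 K) × ln(0.0373/0.00930)
   = (4.573 kJ/mol)(1.389) = 6.35 kJ/mol
ΔG > 0, so the forward reaction is non-spontaneous (proceeds in reverse).

ΔG = 6.35 kJ/mol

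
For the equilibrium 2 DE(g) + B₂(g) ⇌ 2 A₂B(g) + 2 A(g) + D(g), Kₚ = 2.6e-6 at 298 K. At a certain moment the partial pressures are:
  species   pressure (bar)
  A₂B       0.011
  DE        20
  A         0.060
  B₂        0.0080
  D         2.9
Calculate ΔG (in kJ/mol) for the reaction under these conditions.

Qₚ = P(A₂B)²·P(A)²·P(D) / (P(DE)²·P(B₂)) = (0.011)²·(0.060)²·(2.9) / ((20)²·(0.0080)) = 3.95e-7
ΔG = RT ln(Qₚ/Kₚ) = (8.314 J mol⁻¹ K⁻¹)(298 K) × ln(3.95e-7/2.6e-6)
   = (2.478 kJ/mol)(-1.884) = -4.67 kJ/mol
ΔG < 0, so the forward reaction is spontaneous (proceeds forward).

ΔG = -4.67 kJ/mol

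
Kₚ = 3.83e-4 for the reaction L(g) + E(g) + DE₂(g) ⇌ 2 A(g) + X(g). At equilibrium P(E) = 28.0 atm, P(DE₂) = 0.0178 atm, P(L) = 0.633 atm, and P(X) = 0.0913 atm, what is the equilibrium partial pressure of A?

P(A) = 0.0364 atm

At equilibrium, Kₚ = P(A)²·P(X) / (P(L)·P(E)·P(DE₂)) = 3.83e-4.
(P(A))²·(0.0913) / ((0.633)·(28.0)·(0.0178)) = 3.83e-4
P(A)² = 0.00132 ⇒ P(A) = 0.0364 atm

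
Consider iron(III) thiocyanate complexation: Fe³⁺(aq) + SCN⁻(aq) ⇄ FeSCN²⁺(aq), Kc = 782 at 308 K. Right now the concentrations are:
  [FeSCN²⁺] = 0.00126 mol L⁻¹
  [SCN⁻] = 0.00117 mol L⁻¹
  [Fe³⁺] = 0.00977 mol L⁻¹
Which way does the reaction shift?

Qc = [FeSCN²⁺] / ([Fe³⁺]·[SCN⁻]) = (0.00126) / ((0.00977)·(0.00117)) = 110
Qc = 110 < Kc = 782, so the forward reaction proceeds.

forward (toward products)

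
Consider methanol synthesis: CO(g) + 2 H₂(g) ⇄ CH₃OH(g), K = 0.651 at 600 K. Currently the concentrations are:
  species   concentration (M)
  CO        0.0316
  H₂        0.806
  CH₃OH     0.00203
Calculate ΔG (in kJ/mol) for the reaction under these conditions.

Q = [CH₃OH] / ([CO]·[H₂]²) = (0.00203) / ((0.0316)·(0.806)²) = 0.0989
ΔG = RT ln(Q/K) = (8.314 J mol⁻¹ K⁻¹)(600 K) × ln(0.0989/0.651)
   = (4.988 kJ/mol)(-1.884) = -9.40 kJ/mol
ΔG < 0, so the forward reaction is spontaneous (proceeds forward).

ΔG = -9.40 kJ/mol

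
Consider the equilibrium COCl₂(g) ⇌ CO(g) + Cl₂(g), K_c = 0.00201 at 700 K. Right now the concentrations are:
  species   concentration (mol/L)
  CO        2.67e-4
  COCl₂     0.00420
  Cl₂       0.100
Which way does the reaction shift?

Q_c = [CO]·[Cl₂] / [COCl₂] = (2.67e-4)·(0.100) / (0.00420) = 0.00636
Q_c = 0.00636 > K_c = 0.00201, so the reverse reaction proceeds.

in the reverse direction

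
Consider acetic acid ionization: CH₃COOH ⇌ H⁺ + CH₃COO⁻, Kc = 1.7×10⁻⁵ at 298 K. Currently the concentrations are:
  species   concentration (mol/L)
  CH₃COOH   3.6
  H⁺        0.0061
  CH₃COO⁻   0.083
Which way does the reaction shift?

Qc = [H⁺]·[CH₃COO⁻] / [CH₃COOH] = (0.0061)·(0.083) / (3.6) = 1.4×10⁻⁴
Qc = 1.4×10⁻⁴ > Kc = 1.7×10⁻⁵, so the reverse reaction proceeds.

to the left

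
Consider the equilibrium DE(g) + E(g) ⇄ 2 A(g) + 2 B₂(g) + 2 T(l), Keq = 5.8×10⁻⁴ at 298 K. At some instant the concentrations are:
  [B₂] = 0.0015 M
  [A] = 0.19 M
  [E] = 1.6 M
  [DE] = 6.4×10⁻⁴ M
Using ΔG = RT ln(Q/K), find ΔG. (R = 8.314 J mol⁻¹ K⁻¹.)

ΔG = -4.93 kJ/mol

(T is a pure liquid — omitted from Q.)
Q = [A]²·[B₂]² / ([DE]·[E]) = (0.19)²·(0.0015)² / ((6.4×10⁻⁴)·(1.6)) = 7.93×10⁻⁵
ΔG = RT ln(Q/Keq) = (8.314 J mol⁻¹ K⁻¹)(298 K) × ln(7.93×10⁻⁵/5.8×10⁻⁴)
   = (2.478 kJ/mol)(-1.990) = -4.93 kJ/mol
ΔG < 0, so the forward reaction is spontaneous (proceeds forward).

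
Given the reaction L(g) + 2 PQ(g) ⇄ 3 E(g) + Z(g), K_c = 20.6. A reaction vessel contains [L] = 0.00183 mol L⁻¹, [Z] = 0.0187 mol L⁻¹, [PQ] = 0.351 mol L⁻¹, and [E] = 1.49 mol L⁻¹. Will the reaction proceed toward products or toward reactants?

Q_c = [E]³·[Z] / ([L]·[PQ]²) = (1.49)³·(0.0187) / ((0.00183)·(0.351)²) = 274
Q_c = 274 > K_c = 20.6, so the reverse reaction proceeds.

reverse (toward reactants)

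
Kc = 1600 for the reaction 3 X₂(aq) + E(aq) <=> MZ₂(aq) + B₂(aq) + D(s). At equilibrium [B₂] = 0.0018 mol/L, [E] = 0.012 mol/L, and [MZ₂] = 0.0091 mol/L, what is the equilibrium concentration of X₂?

[X₂] = 0.0095 mol/L

(D is a pure solid — omitted from Kc.)
At equilibrium, Kc = [MZ₂]·[B₂] / ([X₂]³·[E]) = 1600.
(0.0091)·(0.0018) / (([X₂])³·(0.012)) = 1600
[X₂]³ = 8.53e-7 ⇒ [X₂] = 0.0095 mol/L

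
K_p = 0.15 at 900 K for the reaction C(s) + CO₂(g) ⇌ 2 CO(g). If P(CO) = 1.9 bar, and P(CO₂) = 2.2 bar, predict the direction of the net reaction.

toward reactants

(C is a pure solid — omitted from Q_p.)
Q_p = P(CO)² / P(CO₂) = (1.9)² / (2.2) = 1.6
Q_p = 1.6 > K_p = 0.15, so the reverse reaction proceeds.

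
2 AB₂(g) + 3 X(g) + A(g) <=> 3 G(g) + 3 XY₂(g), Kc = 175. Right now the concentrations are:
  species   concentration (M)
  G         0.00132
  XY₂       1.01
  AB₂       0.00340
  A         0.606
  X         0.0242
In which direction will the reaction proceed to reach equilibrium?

Qc = [G]³·[XY₂]³ / ([AB₂]²·[X]³·[A]) = (0.00132)³·(1.01)³ / ((0.00340)²·(0.0242)³·(0.606)) = 23.9
Qc = 23.9 < Kc = 175, so the forward reaction proceeds.

forward (toward products)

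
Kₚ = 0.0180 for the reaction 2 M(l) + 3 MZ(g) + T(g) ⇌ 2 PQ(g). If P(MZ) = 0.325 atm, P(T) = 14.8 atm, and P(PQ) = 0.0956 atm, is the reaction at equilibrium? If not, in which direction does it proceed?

(M is a pure liquid — omitted from Qₚ.)
Qₚ = P(PQ)² / (P(MZ)³·P(T)) = (0.0956)² / ((0.325)³·(14.8)) = 0.0180
Qₚ = 0.0180 = Kₚ, so the system is already at equilibrium.

neither direction; the system is at equilibrium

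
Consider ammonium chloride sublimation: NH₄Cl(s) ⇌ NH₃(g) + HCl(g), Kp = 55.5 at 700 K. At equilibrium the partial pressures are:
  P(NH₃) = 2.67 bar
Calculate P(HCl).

P(HCl) = 20.8 bar

(NH₄Cl is a pure solid — omitted from Kp.)
At equilibrium, Kp = P(NH₃)·P(HCl) = 55.5.
(2.67)·(P(HCl)) = 55.5
P(HCl) = 20.8 bar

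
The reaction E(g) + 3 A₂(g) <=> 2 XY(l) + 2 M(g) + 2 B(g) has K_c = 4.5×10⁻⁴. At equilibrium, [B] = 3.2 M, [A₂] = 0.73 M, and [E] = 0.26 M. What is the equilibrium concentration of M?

[M] = 0.0021 M

(XY is a pure liquid — omitted from K_c.)
At equilibrium, K_c = [M]²·[B]² / ([E]·[A₂]³) = 4.5×10⁻⁴.
([M])²·(3.2)² / ((0.26)·(0.73)³) = 4.5×10⁻⁴
[M]² = 4.44×10⁻⁶ ⇒ [M] = 0.0021 M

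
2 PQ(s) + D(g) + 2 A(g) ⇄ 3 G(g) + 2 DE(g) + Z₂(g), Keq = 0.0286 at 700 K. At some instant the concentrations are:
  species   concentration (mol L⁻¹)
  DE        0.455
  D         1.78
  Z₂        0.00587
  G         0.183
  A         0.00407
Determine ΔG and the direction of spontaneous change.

(PQ is a pure solid — omitted from Q.)
Q = [G]³·[DE]²·[Z₂] / ([D]·[A]²) = (0.183)³·(0.455)²·(0.00587) / ((1.78)·(0.00407)²) = 0.253
ΔG = RT ln(Q/Keq) = (8.314 J mol⁻¹ K⁻¹)(700 K) × ln(0.253/0.0286)
   = (5.820 kJ/mol)(2.180) = 12.7 kJ/mol
ΔG > 0, so the forward reaction is non-spontaneous (proceeds in reverse).

ΔG = 12.7 kJ/mol; the forward reaction is non-spontaneous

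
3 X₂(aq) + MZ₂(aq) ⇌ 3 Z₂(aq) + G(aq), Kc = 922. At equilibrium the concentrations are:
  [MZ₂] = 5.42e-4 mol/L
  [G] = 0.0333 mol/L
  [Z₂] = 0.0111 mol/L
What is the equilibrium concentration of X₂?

At equilibrium, Kc = [Z₂]³·[G] / ([X₂]³·[MZ₂]) = 922.
(0.0111)³·(0.0333) / (([X₂])³·(5.42e-4)) = 922
[X₂]³ = 9.11e-8 ⇒ [X₂] = 0.00450 mol/L

[X₂] = 0.00450 mol/L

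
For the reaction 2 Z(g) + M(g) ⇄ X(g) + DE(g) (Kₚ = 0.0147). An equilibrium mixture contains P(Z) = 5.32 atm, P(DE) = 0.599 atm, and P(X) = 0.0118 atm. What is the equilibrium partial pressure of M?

P(M) = 0.0170 atm

At equilibrium, Kₚ = P(X)·P(DE) / (P(Z)²·P(M)) = 0.0147.
(0.0118)·(0.599) / ((5.32)²·(P(M))) = 0.0147
P(M) = 0.0170 atm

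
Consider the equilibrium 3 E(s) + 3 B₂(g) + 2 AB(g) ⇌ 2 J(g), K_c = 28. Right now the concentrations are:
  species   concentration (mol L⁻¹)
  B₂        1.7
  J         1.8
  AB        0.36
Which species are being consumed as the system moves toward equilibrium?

E, B₂, AB (reactants)

(E is a pure solid — omitted from Q_c.)
Q_c = [J]² / ([B₂]³·[AB]²) = (1.8)² / ((1.7)³·(0.36)²) = 5.1
Q_c = 5.1 < K_c = 28: net forward reaction.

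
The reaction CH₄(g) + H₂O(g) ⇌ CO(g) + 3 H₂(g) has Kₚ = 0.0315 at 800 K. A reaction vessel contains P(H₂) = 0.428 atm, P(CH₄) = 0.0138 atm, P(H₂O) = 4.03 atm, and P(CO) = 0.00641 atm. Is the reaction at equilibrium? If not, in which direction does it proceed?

to the right

Qₚ = P(CO)·P(H₂)³ / (P(CH₄)·P(H₂O)) = (0.00641)·(0.428)³ / ((0.0138)·(4.03)) = 0.00904
Qₚ = 0.00904 < Kₚ = 0.0315, so the forward reaction proceeds.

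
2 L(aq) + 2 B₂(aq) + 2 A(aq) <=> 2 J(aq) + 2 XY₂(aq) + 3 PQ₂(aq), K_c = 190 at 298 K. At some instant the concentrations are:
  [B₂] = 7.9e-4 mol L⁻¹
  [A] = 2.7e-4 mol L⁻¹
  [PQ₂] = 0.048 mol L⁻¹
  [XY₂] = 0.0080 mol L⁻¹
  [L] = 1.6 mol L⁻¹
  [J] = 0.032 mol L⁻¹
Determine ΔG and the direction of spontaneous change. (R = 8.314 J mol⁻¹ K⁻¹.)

ΔG = -2.77 kJ/mol; the forward reaction is spontaneous

Q_c = [J]²·[XY₂]²·[PQ₂]³ / ([L]²·[B₂]²·[A]²) = (0.032)²·(0.0080)²·(0.048)³ / ((1.6)²·(7.9e-4)²·(2.7e-4)²) = 62.2
ΔG = RT ln(Q_c/K_c) = (8.314 J mol⁻¹ K⁻¹)(298 K) × ln(62.2/190)
   = (2.478 kJ/mol)(-1.117) = -2.77 kJ/mol
ΔG < 0, so the forward reaction is spontaneous (proceeds forward).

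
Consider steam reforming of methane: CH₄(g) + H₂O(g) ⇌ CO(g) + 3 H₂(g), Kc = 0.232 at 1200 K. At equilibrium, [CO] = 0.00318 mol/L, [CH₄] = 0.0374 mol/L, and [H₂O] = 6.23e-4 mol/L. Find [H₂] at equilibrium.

[H₂] = 0.119 mol/L

At equilibrium, Kc = [CO]·[H₂]³ / ([CH₄]·[H₂O]) = 0.232.
(0.00318)·([H₂])³ / ((0.0374)·(6.23e-4)) = 0.232
[H₂]³ = 0.00170 ⇒ [H₂] = 0.119 mol/L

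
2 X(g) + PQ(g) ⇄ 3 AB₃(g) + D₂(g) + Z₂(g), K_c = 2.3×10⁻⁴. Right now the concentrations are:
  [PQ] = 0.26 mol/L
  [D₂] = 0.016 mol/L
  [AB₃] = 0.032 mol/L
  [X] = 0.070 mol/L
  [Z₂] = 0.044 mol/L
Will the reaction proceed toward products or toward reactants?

to the right

Q_c = [AB₃]³·[D₂]·[Z₂] / ([X]²·[PQ]) = (0.032)³·(0.016)·(0.044) / ((0.070)²·(0.26)) = 1.8×10⁻⁵
Q_c = 1.8×10⁻⁵ < K_c = 2.3×10⁻⁴, so the forward reaction proceeds.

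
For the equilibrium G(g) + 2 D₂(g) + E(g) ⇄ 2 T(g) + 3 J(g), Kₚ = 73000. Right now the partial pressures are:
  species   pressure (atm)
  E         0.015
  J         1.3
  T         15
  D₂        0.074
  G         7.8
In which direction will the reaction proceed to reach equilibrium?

Qₚ = P(T)²·P(J)³ / (P(G)·P(D₂)²·P(E)) = (15)²·(1.3)³ / ((7.8)·(0.074)²·(0.015)) = 7.7e5
Qₚ = 7.7e5 > Kₚ = 73000, so the reverse reaction proceeds.

reverse (toward reactants)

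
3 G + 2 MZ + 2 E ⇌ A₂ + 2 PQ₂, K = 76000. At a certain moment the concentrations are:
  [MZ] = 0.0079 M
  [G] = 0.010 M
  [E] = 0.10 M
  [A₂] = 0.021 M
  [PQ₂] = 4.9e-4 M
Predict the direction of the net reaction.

Q = [A₂]·[PQ₂]² / ([G]³·[MZ]²·[E]²) = (0.021)·(4.9e-4)² / ((0.010)³·(0.0079)²·(0.10)²) = 8100
Q = 8100 < K = 76000, so the forward reaction proceeds.

forward (toward products)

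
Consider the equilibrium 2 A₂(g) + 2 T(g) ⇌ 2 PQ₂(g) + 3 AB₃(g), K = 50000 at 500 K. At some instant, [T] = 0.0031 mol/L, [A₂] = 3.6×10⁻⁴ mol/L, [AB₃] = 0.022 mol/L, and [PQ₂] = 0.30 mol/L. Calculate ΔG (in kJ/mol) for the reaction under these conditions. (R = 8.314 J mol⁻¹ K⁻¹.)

Q = [PQ₂]²·[AB₃]³ / ([A₂]²·[T]²) = (0.30)²·(0.022)³ / ((3.6×10⁻⁴)²·(0.0031)²) = 7.69×10⁵
ΔG = RT ln(Q/K) = (8.314 J mol⁻¹ K⁻¹)(500 K) × ln(7.69×10⁵/50000)
   = (4.157 kJ/mol)(2.733) = 11.4 kJ/mol
ΔG > 0, so the forward reaction is non-spontaneous (proceeds in reverse).

ΔG = 11.4 kJ/mol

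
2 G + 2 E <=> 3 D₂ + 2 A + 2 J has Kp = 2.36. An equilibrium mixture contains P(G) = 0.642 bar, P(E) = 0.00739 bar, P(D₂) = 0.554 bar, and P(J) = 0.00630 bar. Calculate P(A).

P(A) = 2.81 bar

At equilibrium, Kp = P(D₂)³·P(A)²·P(J)² / (P(G)²·P(E)²) = 2.36.
(0.554)³·(P(A))²·(0.00630)² / ((0.642)²·(0.00739)²) = 2.36
P(A)² = 7.87 ⇒ P(A) = 2.81 bar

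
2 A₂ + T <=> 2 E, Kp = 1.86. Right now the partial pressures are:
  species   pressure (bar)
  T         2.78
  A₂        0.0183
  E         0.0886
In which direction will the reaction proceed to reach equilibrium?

Qp = P(E)² / (P(A₂)²·P(T)) = (0.0886)² / ((0.0183)²·(2.78)) = 8.43
Qp = 8.43 > Kp = 1.86, so the reverse reaction proceeds.

reverse (toward reactants)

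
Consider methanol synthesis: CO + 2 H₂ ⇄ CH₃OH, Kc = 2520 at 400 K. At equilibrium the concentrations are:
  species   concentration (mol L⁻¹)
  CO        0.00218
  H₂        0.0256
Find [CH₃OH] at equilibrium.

At equilibrium, Kc = [CH₃OH] / ([CO]·[H₂]²) = 2520.
([CH₃OH]) / ((0.00218)·(0.0256)²) = 2520
[CH₃OH] = 0.00360 mol L⁻¹

[CH₃OH] = 0.00360 mol L⁻¹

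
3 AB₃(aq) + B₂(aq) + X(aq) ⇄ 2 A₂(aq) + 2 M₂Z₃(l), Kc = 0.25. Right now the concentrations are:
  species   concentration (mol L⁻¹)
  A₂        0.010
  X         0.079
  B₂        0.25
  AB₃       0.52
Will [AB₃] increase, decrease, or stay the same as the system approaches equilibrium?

(M₂Z₃ is a pure liquid — omitted from Qc.)
Qc = [A₂]² / ([AB₃]³·[B₂]·[X]) = (0.010)² / ((0.52)³·(0.25)·(0.079)) = 0.036
Qc = 0.036 < Kc = 0.25: net forward reaction.
AB₃ is a reactant, so it decreases.

decrease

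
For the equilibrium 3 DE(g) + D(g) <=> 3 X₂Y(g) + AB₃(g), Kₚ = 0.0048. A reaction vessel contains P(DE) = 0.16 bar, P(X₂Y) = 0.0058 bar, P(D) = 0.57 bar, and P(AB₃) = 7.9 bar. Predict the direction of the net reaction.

in the forward direction

Qₚ = P(X₂Y)³·P(AB₃) / (P(DE)³·P(D)) = (0.0058)³·(7.9) / ((0.16)³·(0.57)) = 6.6×10⁻⁴
Qₚ = 6.6×10⁻⁴ < Kₚ = 0.0048, so the forward reaction proceeds.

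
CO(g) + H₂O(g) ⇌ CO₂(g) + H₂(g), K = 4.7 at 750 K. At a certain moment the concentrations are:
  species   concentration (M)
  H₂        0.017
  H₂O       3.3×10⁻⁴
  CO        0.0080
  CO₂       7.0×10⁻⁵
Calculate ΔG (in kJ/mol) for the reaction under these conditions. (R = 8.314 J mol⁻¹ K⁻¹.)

ΔG = -14.6 kJ/mol

Q = [CO₂]·[H₂] / ([CO]·[H₂O]) = (7.0×10⁻⁵)·(0.017) / ((0.0080)·(3.3×10⁻⁴)) = 0.451
ΔG = RT ln(Q/K) = (8.314 J mol⁻¹ K⁻¹)(750 K) × ln(0.451/4.7)
   = (6.236 kJ/mol)(-2.344) = -14.6 kJ/mol
ΔG < 0, so the forward reaction is spontaneous (proceeds forward).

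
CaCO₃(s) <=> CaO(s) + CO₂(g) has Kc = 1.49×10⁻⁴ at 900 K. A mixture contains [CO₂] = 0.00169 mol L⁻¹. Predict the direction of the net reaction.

(CaCO₃, CaO are pure solids — omitted from Qc.)
Qc = [CO₂] = 0.00169
Qc = 0.00169 > Kc = 1.49×10⁻⁴, so the reverse reaction proceeds.

in the reverse direction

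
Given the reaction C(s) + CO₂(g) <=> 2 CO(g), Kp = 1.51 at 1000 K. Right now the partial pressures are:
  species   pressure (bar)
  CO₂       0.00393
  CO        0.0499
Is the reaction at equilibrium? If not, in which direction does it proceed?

(C is a pure solid — omitted from Qp.)
Qp = P(CO)² / P(CO₂) = (0.0499)² / (0.00393) = 0.634
Qp = 0.634 < Kp = 1.51, so the forward reaction proceeds.

in the forward direction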